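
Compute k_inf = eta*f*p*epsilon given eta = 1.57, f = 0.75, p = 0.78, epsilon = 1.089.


k_inf = eta * f * p * epsilon
k_inf = 1.57 * 0.75 * 0.78 * 1.089
k_inf = 1.0002

1.0002


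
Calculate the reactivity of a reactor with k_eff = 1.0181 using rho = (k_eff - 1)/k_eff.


rho = (k_eff - 1) / k_eff
rho = (1.0181 - 1) / 1.0181
rho = 0.017778

0.017778


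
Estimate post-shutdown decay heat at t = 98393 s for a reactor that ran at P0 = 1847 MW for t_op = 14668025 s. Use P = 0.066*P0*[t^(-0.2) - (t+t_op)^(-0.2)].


P/P0 = 0.066 * [t^(-0.2) - (t + t_op)^(-0.2)]
P/P0 = 0.066 * [98393^(-0.2) - (98393 + 14668025)^(-0.2)]
P/P0 = 0.066 * [0.1003245 - 0.03682519] = 0.004190954
P = 1847 * 0.004190954 = 7.7407 MW

7.7407


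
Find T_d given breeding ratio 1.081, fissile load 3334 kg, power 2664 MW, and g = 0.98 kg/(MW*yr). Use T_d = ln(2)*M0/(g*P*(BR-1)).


Breeding gain G = BR - 1 = 1.081 - 1 = 0.081
Fissile production rate = g * P * G = 0.98 * 2664 * 0.081 = 211.46832 kg/yr
T_d = ln(2) * M0 / (g * P * G)
T_d = ln(2) * 3334 / 211.46832 = 10.928 yr

10.928


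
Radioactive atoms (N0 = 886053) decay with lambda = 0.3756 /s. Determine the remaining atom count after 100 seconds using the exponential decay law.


N = N0 * exp(-lambda * t)
N = 886053 * exp(-0.3756 * 100)
N = 4.3188e-11

4.3188e-11


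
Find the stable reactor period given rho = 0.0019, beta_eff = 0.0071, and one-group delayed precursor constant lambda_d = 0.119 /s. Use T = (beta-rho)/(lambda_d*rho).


T = (beta - rho) / (lambda_d * rho)
T = (0.0071 - 0.0019) / (0.119 * 0.0019)
T = 22.999 s

22.999


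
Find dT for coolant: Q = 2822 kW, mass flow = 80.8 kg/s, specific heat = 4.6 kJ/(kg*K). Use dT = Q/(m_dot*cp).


dT = Q / (m_dot * cp)
dT = 2822 / (80.8 * 4.6)
dT = 7.5926 C

7.5926


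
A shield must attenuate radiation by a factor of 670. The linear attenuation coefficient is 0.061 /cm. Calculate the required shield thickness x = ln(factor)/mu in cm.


x = ln(factor) / mu
x = ln(670) / 0.061
x = 106.68 cm

106.68


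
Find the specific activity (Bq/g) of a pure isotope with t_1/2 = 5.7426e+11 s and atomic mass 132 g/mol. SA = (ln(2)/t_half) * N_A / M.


lambda = ln(2) / t_half = ln(2) / 5.7426e+11 = 1.207027e-12 /s
SA = lambda * N_A / M
SA = 1.207027e-12 * 6.022e23 / 132
SA = 5.5066e+09 Bq/g

5.5066e+09


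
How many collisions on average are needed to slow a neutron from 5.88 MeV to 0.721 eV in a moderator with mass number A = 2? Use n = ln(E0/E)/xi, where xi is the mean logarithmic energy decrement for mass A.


xi = 1 + (A-1)^2/(2A)*ln((A-1)/(A+1)) = 0.7253469 (for A = 2)
n = ln(E0/E) / xi
n = ln(5.88e6 / 0.721) / 0.7253469
n = ln(8.155340e+06) / 0.7253469 = 21.940

21.940


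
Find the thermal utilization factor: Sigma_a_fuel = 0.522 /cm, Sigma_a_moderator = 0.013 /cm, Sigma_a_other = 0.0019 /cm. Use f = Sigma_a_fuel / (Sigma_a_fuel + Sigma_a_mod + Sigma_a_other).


f = Sigma_a_fuel / (Sigma_a_fuel + Sigma_a_mod + Sigma_a_other)
f = 0.522 / (0.522 + 0.013 + 0.0019)
f = 0.97225

0.97225


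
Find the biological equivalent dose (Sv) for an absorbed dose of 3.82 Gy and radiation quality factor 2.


H = D * Q
H = 3.82 * 2
H = 7.6400 Sv

7.6400


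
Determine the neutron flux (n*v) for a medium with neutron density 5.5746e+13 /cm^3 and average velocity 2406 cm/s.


phi = n * v
phi = 5.5746e+13 * 2406
phi = 1.3412e+17 /cm^2/s

1.3412e+17


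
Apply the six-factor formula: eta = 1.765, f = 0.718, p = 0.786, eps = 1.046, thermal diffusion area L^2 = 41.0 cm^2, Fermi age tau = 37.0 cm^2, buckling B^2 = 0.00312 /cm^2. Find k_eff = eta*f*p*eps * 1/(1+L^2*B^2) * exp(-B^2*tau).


k_inf = eta*f*p*eps = 1.765*0.718*0.786*1.046 = 1.041894
P_TNL = 1/(1 + L^2*B^2) = 1/(1 + 41.0*0.00312) = 0.8865877
P_FNL = exp(-B^2*tau) = exp(-0.00312*37.0) = 0.8909740
k_eff = k_inf * P_TNL * P_FNL = 1.041894 * 0.8865877 * 0.8909740
k_eff = 0.82302

0.82302


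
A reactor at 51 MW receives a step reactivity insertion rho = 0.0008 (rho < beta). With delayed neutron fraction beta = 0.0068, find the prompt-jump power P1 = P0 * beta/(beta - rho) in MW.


P1/P0 = beta / (beta - rho)
P1/P0 = 0.0068 / (0.0068 - 0.0008) = 1.133333
P1 = 51 * 1.133333 = 57.800 MW

57.800


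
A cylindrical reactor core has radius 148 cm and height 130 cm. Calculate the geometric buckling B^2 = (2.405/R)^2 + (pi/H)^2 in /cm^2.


B^2 = (2.405/R)^2 + (pi/H)^2
B^2 = (2.405/148)^2 + (pi/130)^2
B^2 = 8.4806e-04 /cm^2

8.4806e-04


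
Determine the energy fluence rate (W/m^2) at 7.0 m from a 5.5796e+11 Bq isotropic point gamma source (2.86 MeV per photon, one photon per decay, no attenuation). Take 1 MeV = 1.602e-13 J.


psi = A * E * 1.602e-13 / (4*pi*r^2)
psi = 5.5796e+11 * 2.86 * 1.602e-13 / (4*pi*7.0^2)
psi = 4.1517e-04 W/m^2

4.1517e-04


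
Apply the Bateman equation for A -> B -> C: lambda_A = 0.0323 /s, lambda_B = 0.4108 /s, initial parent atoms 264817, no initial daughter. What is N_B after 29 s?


N_B(t) = lambda_A * N_A0 / (lambda_B - lambda_A) * [exp(-lambda_A*t) - exp(-lambda_B*t)]
exp(-0.0323*29) = 0.3919190; exp(-0.4108*29) = 6.701360e-06
N_B = 0.0323 * 264817 / (0.4108 - 0.0323) * (0.3919190 - 6.701360e-06)
N_B = 8856.7

8856.7


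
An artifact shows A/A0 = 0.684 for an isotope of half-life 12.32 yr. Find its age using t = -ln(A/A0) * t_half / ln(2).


lambda = ln(2) / t_half = ln(2) / 12.32 = 0.05626195 /yr
t = -ln(A/A0) / lambda
t = -ln(0.684) / 0.05626195
t = 6.7505 yr

6.7505


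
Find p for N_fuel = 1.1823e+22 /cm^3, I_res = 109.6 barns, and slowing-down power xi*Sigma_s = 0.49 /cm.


p = exp(-N * I * 1e-24 / (xi*Sigma_s))
p = exp(-1.1823e+22 * 109.6 * 1e-24 / 0.49)
p = 0.071041

0.071041


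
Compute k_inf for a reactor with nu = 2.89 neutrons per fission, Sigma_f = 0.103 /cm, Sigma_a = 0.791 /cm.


k_inf = nu * Sigma_f / Sigma_a
k_inf = 2.89 * 0.103 / 0.791
k_inf = 0.37632

0.37632


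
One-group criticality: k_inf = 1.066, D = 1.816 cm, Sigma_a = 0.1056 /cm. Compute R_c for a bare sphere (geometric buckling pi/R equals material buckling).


L^2 = D / Sigma_a = 1.816 / 0.1056 = 17.19697 cm^2
B_m^2 = (k_inf - 1) / L^2 = (1.066 - 1) / 17.19697 = 0.003837885 /cm^2
For a bare sphere: B_g = pi/R, so R_c = pi / sqrt(B_m^2)
R_c = pi / sqrt(0.003837885) = 50.711 cm

50.711


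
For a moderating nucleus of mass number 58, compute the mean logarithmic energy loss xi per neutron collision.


xi = 1 + (A-1)^2/(2A) * ln((A-1)/(A+1))
xi = 1 + (58-1)^2/(2*58) * ln((58-1)/(58 +1))
xi = 0.034090

0.034090


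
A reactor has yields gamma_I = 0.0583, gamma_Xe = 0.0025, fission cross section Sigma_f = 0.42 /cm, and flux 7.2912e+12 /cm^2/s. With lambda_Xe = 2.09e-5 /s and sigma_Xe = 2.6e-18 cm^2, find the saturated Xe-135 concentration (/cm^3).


Xe_eq = (gamma_I + gamma_Xe) * Sigma_f * phi / (lambda_Xe + sigma_Xe * phi)
Numerator = (0.0583 + 0.0025) * 0.42 * 7.2912e+12 = 1.861881e+11
Denominator = 2.09e-5 + 2.6e-18 * 7.2912e+12 = 3.985712e-05
Xe_eq = 1.861881e+11 / 3.985712e-05 = 4.6714e+15 /cm^3

4.6714e+15


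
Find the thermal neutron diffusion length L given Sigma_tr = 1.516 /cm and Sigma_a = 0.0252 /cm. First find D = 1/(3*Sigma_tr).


D = 1 / (3 * Sigma_tr) = 1 / (3 * 1.516) = 0.2198769 cm
L = sqrt(D / Sigma_a)
L = sqrt(0.2198769 / 0.0252)
L = 2.9539 cm

2.9539


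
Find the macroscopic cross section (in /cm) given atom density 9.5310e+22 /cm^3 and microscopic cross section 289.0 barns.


Sigma = N * sigma_barns * 1e-24
Sigma = 9.5310e+22 * 289.0 * 1e-24
Sigma = 27.545 /cm

27.545


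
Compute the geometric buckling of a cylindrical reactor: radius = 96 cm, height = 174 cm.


B^2 = (2.405/R)^2 + (pi/H)^2
B^2 = (2.405/96)^2 + (pi/174)^2
B^2 = 9.5359e-04 /cm^2

9.5359e-04


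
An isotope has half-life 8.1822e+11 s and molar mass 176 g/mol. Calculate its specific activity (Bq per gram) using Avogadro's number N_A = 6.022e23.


lambda = ln(2) / t_half = ln(2) / 8.1822e+11 = 8.471404e-13 /s
SA = lambda * N_A / M
SA = 8.471404e-13 * 6.022e23 / 176
SA = 2.8986e+09 Bq/g

2.8986e+09


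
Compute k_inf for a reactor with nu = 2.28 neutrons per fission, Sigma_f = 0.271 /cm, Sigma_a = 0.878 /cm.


k_inf = nu * Sigma_f / Sigma_a
k_inf = 2.28 * 0.271 / 0.878
k_inf = 0.70374

0.70374


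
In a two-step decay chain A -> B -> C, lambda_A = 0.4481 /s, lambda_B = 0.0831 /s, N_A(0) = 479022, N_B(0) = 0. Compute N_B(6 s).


N_B(t) = lambda_A * N_A0 / (lambda_B - lambda_A) * [exp(-lambda_A*t) - exp(-lambda_B*t)]
exp(-0.4481*6) = 0.06797604; exp(-0.0831*6) = 0.6073804
N_B = 0.4481 * 479022 / (0.0831 - 0.4481) * (0.06797604 - 0.6073804)
N_B = 317214

317214


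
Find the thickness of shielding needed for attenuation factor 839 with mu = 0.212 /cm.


x = ln(factor) / mu
x = ln(839) / 0.212
x = 31.756 cm

31.756


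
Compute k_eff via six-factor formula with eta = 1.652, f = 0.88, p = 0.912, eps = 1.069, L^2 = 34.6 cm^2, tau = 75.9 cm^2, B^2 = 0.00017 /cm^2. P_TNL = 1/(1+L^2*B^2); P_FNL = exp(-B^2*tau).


k_inf = eta*f*p*eps = 1.652*0.88*0.912*1.069 = 1.417311
P_TNL = 1/(1 + L^2*B^2) = 1/(1 + 34.6*0.00017) = 0.9941524
P_FNL = exp(-B^2*tau) = exp(-0.00017*75.9) = 0.9871799
k_eff = k_inf * P_TNL * P_FNL = 1.417311 * 0.9941524 * 0.9871799
k_eff = 1.3910

1.3910


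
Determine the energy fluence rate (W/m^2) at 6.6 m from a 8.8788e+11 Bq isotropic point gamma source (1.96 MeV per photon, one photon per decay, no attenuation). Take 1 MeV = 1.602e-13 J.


psi = A * E * 1.602e-13 / (4*pi*r^2)
psi = 8.8788e+11 * 1.96 * 1.602e-13 / (4*pi*6.6^2)
psi = 5.0930e-04 W/m^2

5.0930e-04


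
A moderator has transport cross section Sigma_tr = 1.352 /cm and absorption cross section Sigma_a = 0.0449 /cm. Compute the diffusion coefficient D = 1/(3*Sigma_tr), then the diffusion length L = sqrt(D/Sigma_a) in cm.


D = 1 / (3 * Sigma_tr) = 1 / (3 * 1.352) = 0.2465483 cm
L = sqrt(D / Sigma_a)
L = sqrt(0.2465483 / 0.0449)
L = 2.3433 cm

2.3433


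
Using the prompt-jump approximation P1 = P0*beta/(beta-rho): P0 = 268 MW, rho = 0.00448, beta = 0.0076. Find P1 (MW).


P1/P0 = beta / (beta - rho)
P1/P0 = 0.0076 / (0.0076 - 0.00448) = 2.435897
P1 = 268 * 2.435897 = 652.82 MW

652.82


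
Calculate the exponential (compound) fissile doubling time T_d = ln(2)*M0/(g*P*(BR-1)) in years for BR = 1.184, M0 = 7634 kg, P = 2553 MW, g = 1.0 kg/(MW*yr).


Breeding gain G = BR - 1 = 1.184 - 1 = 0.184
Fissile production rate = g * P * G = 1.0 * 2553 * 0.184 = 469.752 kg/yr
T_d = ln(2) * M0 / (g * P * G)
T_d = ln(2) * 7634 / 469.752 = 11.264 yr

11.264


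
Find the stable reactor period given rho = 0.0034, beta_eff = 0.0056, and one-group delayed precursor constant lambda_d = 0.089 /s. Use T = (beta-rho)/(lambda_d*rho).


T = (beta - rho) / (lambda_d * rho)
T = (0.0056 - 0.0034) / (0.089 * 0.0034)
T = 7.2703 s

7.2703


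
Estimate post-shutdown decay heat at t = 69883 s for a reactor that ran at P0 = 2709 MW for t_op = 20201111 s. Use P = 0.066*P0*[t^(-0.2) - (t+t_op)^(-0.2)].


P/P0 = 0.066 * [t^(-0.2) - (t + t_op)^(-0.2)]
P/P0 = 0.066 * [69883^(-0.2) - (69883 + 20201111)^(-0.2)]
P/P0 = 0.066 * [0.1074300 - 0.03456408] = 0.004809151
P = 2709 * 0.004809151 = 13.028 MW

13.028


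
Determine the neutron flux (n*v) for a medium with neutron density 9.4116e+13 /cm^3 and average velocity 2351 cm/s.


phi = n * v
phi = 9.4116e+13 * 2351
phi = 2.2127e+17 /cm^2/s

2.2127e+17


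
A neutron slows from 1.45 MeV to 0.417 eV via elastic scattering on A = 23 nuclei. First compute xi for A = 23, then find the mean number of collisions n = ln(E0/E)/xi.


xi = 1 + (A-1)^2/(2A)*ln((A-1)/(A+1)) = 0.08448899 (for A = 23)
n = ln(E0/E) / xi
n = ln(1.45e6 / 0.417) / 0.08448899
n = ln(3.477218e+06) / 0.08448899 = 178.27

178.27


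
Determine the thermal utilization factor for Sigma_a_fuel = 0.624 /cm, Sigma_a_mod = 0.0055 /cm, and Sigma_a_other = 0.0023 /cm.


f = Sigma_a_fuel / (Sigma_a_fuel + Sigma_a_mod + Sigma_a_other)
f = 0.624 / (0.624 + 0.0055 + 0.0023)
f = 0.98765

0.98765


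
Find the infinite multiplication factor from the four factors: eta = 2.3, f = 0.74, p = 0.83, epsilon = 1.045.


k_inf = eta * f * p * epsilon
k_inf = 2.3 * 0.74 * 0.83 * 1.045
k_inf = 1.4762

1.4762


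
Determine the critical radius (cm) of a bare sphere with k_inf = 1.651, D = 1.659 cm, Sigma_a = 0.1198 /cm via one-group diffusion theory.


L^2 = D / Sigma_a = 1.659 / 0.1198 = 13.84808 cm^2
B_m^2 = (k_inf - 1) / L^2 = (1.651 - 1) / 13.84808 = 0.04701013 /cm^2
For a bare sphere: B_g = pi/R, so R_c = pi / sqrt(B_m^2)
R_c = pi / sqrt(0.04701013) = 14.490 cm

14.490


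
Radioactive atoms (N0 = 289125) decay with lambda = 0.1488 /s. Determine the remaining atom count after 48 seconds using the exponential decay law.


N = N0 * exp(-lambda * t)
N = 289125 * exp(-0.1488 * 48)
N = 228.66

228.66


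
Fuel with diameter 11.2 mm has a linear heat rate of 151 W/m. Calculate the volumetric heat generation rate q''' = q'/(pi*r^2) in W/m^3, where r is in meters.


r = D / 2 / 1000 = 11.2 / 2 / 1000 = 0.0056 m
q''' = q' / (pi * r^2)
q''' = 151 / (pi * 0.0056^2)
q''' = 1.5327e+06 W/m^3

1.5327e+06


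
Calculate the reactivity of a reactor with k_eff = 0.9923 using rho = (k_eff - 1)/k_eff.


rho = (k_eff - 1) / k_eff
rho = (0.9923 - 1) / 0.9923
rho = -0.0077598

-0.0077598


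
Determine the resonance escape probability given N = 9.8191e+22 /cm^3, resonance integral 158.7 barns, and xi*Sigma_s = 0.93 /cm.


p = exp(-N * I * 1e-24 / (xi*Sigma_s))
p = exp(-9.8191e+22 * 158.7 * 1e-24 / 0.93)
p = 5.2849e-08

5.2849e-08


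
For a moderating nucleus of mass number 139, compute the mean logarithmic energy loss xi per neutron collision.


xi = 1 + (A-1)^2/(2A) * ln((A-1)/(A+1))
xi = 1 + (139-1)^2/(2*139) * ln((139-1)/(139 +1))
xi = 0.014320

0.014320


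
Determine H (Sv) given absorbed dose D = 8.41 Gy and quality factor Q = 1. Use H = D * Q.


H = D * Q
H = 8.41 * 1
H = 8.4100 Sv

8.4100


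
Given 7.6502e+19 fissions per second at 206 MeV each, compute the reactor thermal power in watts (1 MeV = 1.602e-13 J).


P = fission_rate * E_MeV * 1.602e-13
P = 7.6502e+19 * 206 * 1.602e-13
P = 2.5247e+09 W

2.5247e+09


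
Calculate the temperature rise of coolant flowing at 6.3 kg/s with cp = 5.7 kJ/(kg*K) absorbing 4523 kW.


dT = Q / (m_dot * cp)
dT = 4523 / (6.3 * 5.7)
dT = 125.95 C

125.95


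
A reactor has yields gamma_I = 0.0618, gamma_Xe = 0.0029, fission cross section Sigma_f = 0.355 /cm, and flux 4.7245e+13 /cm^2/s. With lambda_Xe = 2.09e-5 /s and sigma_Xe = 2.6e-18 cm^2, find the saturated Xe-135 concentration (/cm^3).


Xe_eq = (gamma_I + gamma_Xe) * Sigma_f * phi / (lambda_Xe + sigma_Xe * phi)
Numerator = (0.0618 + 0.0029) * 0.355 * 4.7245e+13 = 1.085147e+12
Denominator = 2.09e-5 + 2.6e-18 * 4.7245e+13 = 1.437370e-04
Xe_eq = 1.085147e+12 / 1.437370e-04 = 7.5495e+15 /cm^3

7.5495e+15


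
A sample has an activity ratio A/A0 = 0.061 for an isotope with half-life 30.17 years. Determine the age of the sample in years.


lambda = ln(2) / t_half = ln(2) / 30.17 = 0.02297472 /yr
t = -ln(A/A0) / lambda
t = -ln(0.061) / 0.02297472
t = 121.74 yr

121.74


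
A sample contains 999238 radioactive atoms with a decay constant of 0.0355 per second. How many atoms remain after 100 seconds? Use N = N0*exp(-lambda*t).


N = N0 * exp(-lambda * t)
N = 999238 * exp(-0.0355 * 100)
N = 28703

28703


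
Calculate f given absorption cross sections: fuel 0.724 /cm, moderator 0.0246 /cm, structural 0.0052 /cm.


f = Sigma_a_fuel / (Sigma_a_fuel + Sigma_a_mod + Sigma_a_other)
f = 0.724 / (0.724 + 0.0246 + 0.0052)
f = 0.96047

0.96047


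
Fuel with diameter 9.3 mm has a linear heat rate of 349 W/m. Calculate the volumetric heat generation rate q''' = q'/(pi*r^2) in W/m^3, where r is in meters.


r = D / 2 / 1000 = 9.3 / 2 / 1000 = 0.00465 m
q''' = q' / (pi * r^2)
q''' = 349 / (pi * 0.00465^2)
q''' = 5.1377e+06 W/m^3

5.1377e+06


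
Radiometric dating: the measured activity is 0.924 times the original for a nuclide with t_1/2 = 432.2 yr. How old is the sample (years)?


lambda = ln(2) / t_half = ln(2) / 432.2 = 0.001603765 /yr
t = -ln(A/A0) / lambda
t = -ln(0.924) / 0.001603765
t = 49.286 yr

49.286


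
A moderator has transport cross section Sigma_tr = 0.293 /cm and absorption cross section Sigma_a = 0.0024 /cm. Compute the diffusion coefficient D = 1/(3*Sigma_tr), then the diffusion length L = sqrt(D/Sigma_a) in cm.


D = 1 / (3 * Sigma_tr) = 1 / (3 * 0.293) = 1.137656 cm
L = sqrt(D / Sigma_a)
L = sqrt(1.137656 / 0.0024)
L = 21.772 cm

21.772


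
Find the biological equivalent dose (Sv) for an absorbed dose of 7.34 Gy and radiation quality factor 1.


H = D * Q
H = 7.34 * 1
H = 7.3400 Sv

7.3400


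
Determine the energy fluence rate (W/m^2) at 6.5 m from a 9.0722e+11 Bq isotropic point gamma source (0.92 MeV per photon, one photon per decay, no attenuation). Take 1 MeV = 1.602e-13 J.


psi = A * E * 1.602e-13 / (4*pi*r^2)
psi = 9.0722e+11 * 0.92 * 1.602e-13 / (4*pi*6.5^2)
psi = 2.5184e-04 W/m^2

2.5184e-04


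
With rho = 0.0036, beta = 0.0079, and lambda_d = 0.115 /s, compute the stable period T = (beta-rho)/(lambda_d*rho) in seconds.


T = (beta - rho) / (lambda_d * rho)
T = (0.0079 - 0.0036) / (0.115 * 0.0036)
T = 10.386 s

10.386


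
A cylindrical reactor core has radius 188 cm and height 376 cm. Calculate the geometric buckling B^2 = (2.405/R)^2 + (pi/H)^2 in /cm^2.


B^2 = (2.405/R)^2 + (pi/H)^2
B^2 = (2.405/188)^2 + (pi/376)^2
B^2 = 2.3346e-04 /cm^2

2.3346e-04


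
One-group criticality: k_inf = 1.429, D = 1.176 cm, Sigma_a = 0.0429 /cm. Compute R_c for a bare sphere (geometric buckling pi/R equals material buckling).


L^2 = D / Sigma_a = 1.176 / 0.0429 = 27.41259 cm^2
B_m^2 = (k_inf - 1) / L^2 = (1.429 - 1) / 27.41259 = 0.01564974 /cm^2
For a bare sphere: B_g = pi/R, so R_c = pi / sqrt(B_m^2)
R_c = pi / sqrt(0.01564974) = 25.113 cm

25.113


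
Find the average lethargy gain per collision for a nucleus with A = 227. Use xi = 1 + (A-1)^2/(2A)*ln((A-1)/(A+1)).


xi = 1 + (A-1)^2/(2A) * ln((A-1)/(A+1))
xi = 1 + (227-1)^2/(2*227) * ln((227-1)/(227 +1))
xi = 0.0087848

0.0087848


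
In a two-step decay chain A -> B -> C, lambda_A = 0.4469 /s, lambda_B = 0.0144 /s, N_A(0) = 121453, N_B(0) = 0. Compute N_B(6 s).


N_B(t) = lambda_A * N_A0 / (lambda_B - lambda_A) * [exp(-lambda_A*t) - exp(-lambda_B*t)]
exp(-0.4469*6) = 0.06846723; exp(-0.0144*6) = 0.9172273
N_B = 0.4469 * 121453 / (0.0144 - 0.4469) * (0.06846723 - 0.9172273)
N_B = 106517

106517


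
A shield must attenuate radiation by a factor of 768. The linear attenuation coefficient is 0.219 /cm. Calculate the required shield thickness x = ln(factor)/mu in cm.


x = ln(factor) / mu
x = ln(768) / 0.219
x = 30.337 cm

30.337


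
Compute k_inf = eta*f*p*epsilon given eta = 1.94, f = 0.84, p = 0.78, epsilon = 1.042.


k_inf = eta * f * p * epsilon
k_inf = 1.94 * 0.84 * 0.78 * 1.042
k_inf = 1.3245

1.3245


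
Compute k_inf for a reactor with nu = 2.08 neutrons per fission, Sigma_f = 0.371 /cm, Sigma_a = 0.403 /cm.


k_inf = nu * Sigma_f / Sigma_a
k_inf = 2.08 * 0.371 / 0.403
k_inf = 1.9148

1.9148


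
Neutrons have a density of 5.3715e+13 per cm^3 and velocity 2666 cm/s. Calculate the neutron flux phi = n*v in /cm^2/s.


phi = n * v
phi = 5.3715e+13 * 2666
phi = 1.4320e+17 /cm^2/s

1.4320e+17


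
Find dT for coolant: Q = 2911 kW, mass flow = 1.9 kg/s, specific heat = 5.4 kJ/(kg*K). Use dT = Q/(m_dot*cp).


dT = Q / (m_dot * cp)
dT = 2911 / (1.9 * 5.4)
dT = 283.72 C

283.72


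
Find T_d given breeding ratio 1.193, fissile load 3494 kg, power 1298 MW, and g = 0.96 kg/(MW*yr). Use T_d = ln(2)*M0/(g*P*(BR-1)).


Breeding gain G = BR - 1 = 1.193 - 1 = 0.193
Fissile production rate = g * P * G = 0.96 * 1298 * 0.193 = 240.49344 kg/yr
T_d = ln(2) * M0 / (g * P * G)
T_d = ln(2) * 3494 / 240.49344 = 10.070 yr

10.070


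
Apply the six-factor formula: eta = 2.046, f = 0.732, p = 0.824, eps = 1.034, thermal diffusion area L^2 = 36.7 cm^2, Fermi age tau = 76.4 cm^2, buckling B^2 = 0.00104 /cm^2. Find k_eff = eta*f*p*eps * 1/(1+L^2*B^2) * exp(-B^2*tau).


k_inf = eta*f*p*eps = 2.046*0.732*0.824*1.034 = 1.276041
P_TNL = 1/(1 + L^2*B^2) = 1/(1 + 36.7*0.00104) = 0.9632352
P_FNL = exp(-B^2*tau) = exp(-0.00104*76.4) = 0.9236187
k_eff = k_inf * P_TNL * P_FNL = 1.276041 * 0.9632352 * 0.9236187
k_eff = 1.1352

1.1352


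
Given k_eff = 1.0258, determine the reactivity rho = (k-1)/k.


rho = (k_eff - 1) / k_eff
rho = (1.0258 - 1) / 1.0258
rho = 0.025151

0.025151


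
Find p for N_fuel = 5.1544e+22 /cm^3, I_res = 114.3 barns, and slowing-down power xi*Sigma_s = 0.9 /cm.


p = exp(-N * I * 1e-24 / (xi*Sigma_s))
p = exp(-5.1544e+22 * 114.3 * 1e-24 / 0.9)
p = 0.0014357

0.0014357


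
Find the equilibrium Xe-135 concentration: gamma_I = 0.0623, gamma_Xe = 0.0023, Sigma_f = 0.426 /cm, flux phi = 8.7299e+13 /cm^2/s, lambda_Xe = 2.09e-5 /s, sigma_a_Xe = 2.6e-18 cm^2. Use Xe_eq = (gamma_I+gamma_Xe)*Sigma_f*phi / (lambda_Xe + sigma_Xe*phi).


Xe_eq = (gamma_I + gamma_Xe) * Sigma_f * phi / (lambda_Xe + sigma_Xe * phi)
Numerator = (0.0623 + 0.0023) * 0.426 * 8.7299e+13 = 2.402434e+12
Denominator = 2.09e-5 + 2.6e-18 * 8.7299e+13 = 2.478774e-04
Xe_eq = 2.402434e+12 / 2.478774e-04 = 9.6920e+15 /cm^3

9.6920e+15


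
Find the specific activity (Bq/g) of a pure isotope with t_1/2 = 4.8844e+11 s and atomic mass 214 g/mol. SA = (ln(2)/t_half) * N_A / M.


lambda = ln(2) / t_half = ln(2) / 4.8844e+11 = 1.419104e-12 /s
SA = lambda * N_A / M
SA = 1.419104e-12 * 6.022e23 / 214
SA = 3.9934e+09 Bq/g

3.9934e+09


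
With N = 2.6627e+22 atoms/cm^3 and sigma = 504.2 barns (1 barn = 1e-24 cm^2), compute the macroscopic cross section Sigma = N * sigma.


Sigma = N * sigma_barns * 1e-24
Sigma = 2.6627e+22 * 504.2 * 1e-24
Sigma = 13.425 /cm

13.425


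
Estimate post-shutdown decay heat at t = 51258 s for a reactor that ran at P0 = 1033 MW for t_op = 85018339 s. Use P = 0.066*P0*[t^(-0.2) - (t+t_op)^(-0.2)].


P/P0 = 0.066 * [t^(-0.2) - (t + t_op)^(-0.2)]
P/P0 = 0.066 * [51258^(-0.2) - (51258 + 85018339)^(-0.2)]
P/P0 = 0.066 * [0.1143004 - 0.02594449] = 0.005831490
P = 1033 * 0.005831490 = 6.0239 MW

6.0239


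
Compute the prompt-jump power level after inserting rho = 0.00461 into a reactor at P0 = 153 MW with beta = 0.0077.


P1/P0 = beta / (beta - rho)
P1/P0 = 0.0077 / (0.0077 - 0.00461) = 2.491909
P1 = 153 * 2.491909 = 381.26 MW

381.26


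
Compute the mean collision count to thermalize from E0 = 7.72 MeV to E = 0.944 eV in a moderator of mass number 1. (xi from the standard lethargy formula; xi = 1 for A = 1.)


xi = 1 + (A-1)^2/(2A)*ln((A-1)/(A+1)) = 1 (for A = 1)
n = ln(E0/E) / xi
n = ln(7.72e6 / 0.944) / 1
n = ln(8.177966e+06) / 1 = 15.917

15.917


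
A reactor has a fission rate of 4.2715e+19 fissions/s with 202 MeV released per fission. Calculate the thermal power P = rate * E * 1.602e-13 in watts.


P = fission_rate * E_MeV * 1.602e-13
P = 4.2715e+19 * 202 * 1.602e-13
P = 1.3823e+09 W

1.3823e+09


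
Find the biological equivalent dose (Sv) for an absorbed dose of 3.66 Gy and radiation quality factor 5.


H = D * Q
H = 3.66 * 5
H = 18.300 Sv

18.300


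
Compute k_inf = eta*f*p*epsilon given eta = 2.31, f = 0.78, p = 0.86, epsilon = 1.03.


k_inf = eta * f * p * epsilon
k_inf = 2.31 * 0.78 * 0.86 * 1.03
k_inf = 1.5960

1.5960


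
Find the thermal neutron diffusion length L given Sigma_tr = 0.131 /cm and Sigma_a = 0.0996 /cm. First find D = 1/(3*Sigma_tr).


D = 1 / (3 * Sigma_tr) = 1 / (3 * 0.131) = 2.544529 cm
L = sqrt(D / Sigma_a)
L = sqrt(2.544529 / 0.0996)
L = 5.0545 cm

5.0545


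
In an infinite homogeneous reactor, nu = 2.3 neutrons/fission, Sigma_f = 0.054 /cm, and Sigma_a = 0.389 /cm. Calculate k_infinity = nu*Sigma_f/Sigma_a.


k_inf = nu * Sigma_f / Sigma_a
k_inf = 2.3 * 0.054 / 0.389
k_inf = 0.31928

0.31928


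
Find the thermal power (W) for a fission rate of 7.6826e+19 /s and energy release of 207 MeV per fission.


P = fission_rate * E_MeV * 1.602e-13
P = 7.6826e+19 * 207 * 1.602e-13
P = 2.5477e+09 W

2.5477e+09


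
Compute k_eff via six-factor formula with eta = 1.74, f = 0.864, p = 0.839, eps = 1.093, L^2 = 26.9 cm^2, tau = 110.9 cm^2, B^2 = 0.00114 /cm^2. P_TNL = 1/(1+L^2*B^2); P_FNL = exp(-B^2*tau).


k_inf = eta*f*p*eps = 1.74*0.864*0.839*1.093 = 1.378622
P_TNL = 1/(1 + L^2*B^2) = 1/(1 + 26.9*0.00114) = 0.9702464
P_FNL = exp(-B^2*tau) = exp(-0.00114*110.9) = 0.8812394
k_eff = k_inf * P_TNL * P_FNL = 1.378622 * 0.9702464 * 0.8812394
k_eff = 1.1787

1.1787


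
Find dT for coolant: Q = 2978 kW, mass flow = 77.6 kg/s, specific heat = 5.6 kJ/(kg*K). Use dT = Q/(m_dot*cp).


dT = Q / (m_dot * cp)
dT = 2978 / (77.6 * 5.6)
dT = 6.8529 C

6.8529


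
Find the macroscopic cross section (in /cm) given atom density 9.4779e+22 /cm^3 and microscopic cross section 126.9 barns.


Sigma = N * sigma_barns * 1e-24
Sigma = 9.4779e+22 * 126.9 * 1e-24
Sigma = 12.027 /cm

12.027


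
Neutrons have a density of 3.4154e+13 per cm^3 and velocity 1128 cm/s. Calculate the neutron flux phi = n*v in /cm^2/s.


phi = n * v
phi = 3.4154e+13 * 1128
phi = 3.8526e+16 /cm^2/s

3.8526e+16


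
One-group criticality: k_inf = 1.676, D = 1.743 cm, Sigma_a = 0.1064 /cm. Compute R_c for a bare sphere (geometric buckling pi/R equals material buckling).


L^2 = D / Sigma_a = 1.743 / 0.1064 = 16.38158 cm^2
B_m^2 = (k_inf - 1) / L^2 = (1.676 - 1) / 16.38158 = 0.04126586 /cm^2
For a bare sphere: B_g = pi/R, so R_c = pi / sqrt(B_m^2)
R_c = pi / sqrt(0.04126586) = 15.465 cm

15.465


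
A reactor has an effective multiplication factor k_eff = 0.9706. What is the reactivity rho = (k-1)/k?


rho = (k_eff - 1) / k_eff
rho = (0.9706 - 1) / 0.9706
rho = -0.030291

-0.030291


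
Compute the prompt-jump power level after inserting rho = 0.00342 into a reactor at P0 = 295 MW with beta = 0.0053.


P1/P0 = beta / (beta - rho)
P1/P0 = 0.0053 / (0.0053 - 0.00342) = 2.819149
P1 = 295 * 2.819149 = 831.65 MW

831.65


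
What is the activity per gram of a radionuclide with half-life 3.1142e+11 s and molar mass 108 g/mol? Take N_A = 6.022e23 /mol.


lambda = ln(2) / t_half = ln(2) / 3.1142e+11 = 2.225763e-12 /s
SA = lambda * N_A / M
SA = 2.225763e-12 * 6.022e23 / 108
SA = 1.2411e+10 Bq/g

1.2411e+10


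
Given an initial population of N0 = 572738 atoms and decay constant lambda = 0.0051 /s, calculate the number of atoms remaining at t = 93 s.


N = N0 * exp(-lambda * t)
N = 572738 * exp(-0.0051 * 93)
N = 356427

356427


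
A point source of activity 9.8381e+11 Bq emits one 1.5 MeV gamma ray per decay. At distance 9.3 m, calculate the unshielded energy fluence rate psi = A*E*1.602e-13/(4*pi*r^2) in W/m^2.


psi = A * E * 1.602e-13 / (4*pi*r^2)
psi = 9.8381e+11 * 1.5 * 1.602e-13 / (4*pi*9.3^2)
psi = 2.1752e-04 W/m^2

2.1752e-04


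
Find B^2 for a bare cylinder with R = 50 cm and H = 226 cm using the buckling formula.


B^2 = (2.405/R)^2 + (pi/H)^2
B^2 = (2.405/50)^2 + (pi/226)^2
B^2 = 0.0025068 /cm^2

0.0025068


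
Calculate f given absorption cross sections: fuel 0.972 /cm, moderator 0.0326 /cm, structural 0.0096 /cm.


f = Sigma_a_fuel / (Sigma_a_fuel + Sigma_a_mod + Sigma_a_other)
f = 0.972 / (0.972 + 0.0326 + 0.0096)
f = 0.95839

0.95839


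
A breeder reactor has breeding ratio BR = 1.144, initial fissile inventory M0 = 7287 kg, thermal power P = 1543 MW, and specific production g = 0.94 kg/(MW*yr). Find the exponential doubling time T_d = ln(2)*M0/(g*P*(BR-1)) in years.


Breeding gain G = BR - 1 = 1.144 - 1 = 0.144
Fissile production rate = g * P * G = 0.94 * 1543 * 0.144 = 208.86048 kg/yr
T_d = ln(2) * M0 / (g * P * G)
T_d = ln(2) * 7287 / 208.86048 = 24.183 yr

24.183


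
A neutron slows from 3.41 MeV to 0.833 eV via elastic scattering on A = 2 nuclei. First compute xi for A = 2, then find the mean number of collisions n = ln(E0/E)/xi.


xi = 1 + (A-1)^2/(2A)*ln((A-1)/(A+1)) = 0.7253469 (for A = 2)
n = ln(E0/E) / xi
n = ln(3.41e6 / 0.833) / 0.7253469
n = ln(4.093637e+06) / 0.7253469 = 20.990

20.990


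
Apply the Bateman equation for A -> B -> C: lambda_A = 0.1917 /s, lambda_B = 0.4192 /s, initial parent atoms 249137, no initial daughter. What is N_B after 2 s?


N_B(t) = lambda_A * N_A0 / (lambda_B - lambda_A) * [exp(-lambda_A*t) - exp(-lambda_B*t)]
exp(-0.1917*2) = 0.6815402; exp(-0.4192*2) = 0.4324018
N_B = 0.1917 * 249137 / (0.4192 - 0.1917) * (0.6815402 - 0.4324018)
N_B = 52302

52302


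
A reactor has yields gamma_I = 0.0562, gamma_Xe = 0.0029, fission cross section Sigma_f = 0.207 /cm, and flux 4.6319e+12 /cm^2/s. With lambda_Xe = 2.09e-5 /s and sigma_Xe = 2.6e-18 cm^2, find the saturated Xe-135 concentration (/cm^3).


Xe_eq = (gamma_I + gamma_Xe) * Sigma_f * phi / (lambda_Xe + sigma_Xe * phi)
Numerator = (0.0562 + 0.0029) * 0.207 * 4.6319e+12 = 5.666528e+10
Denominator = 2.09e-5 + 2.6e-18 * 4.6319e+12 = 3.294294e-05
Xe_eq = 5.666528e+10 / 3.294294e-05 = 1.7201e+15 /cm^3

1.7201e+15


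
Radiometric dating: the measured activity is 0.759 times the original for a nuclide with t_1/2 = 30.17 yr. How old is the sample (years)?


lambda = ln(2) / t_half = ln(2) / 30.17 = 0.02297472 /yr
t = -ln(A/A0) / lambda
t = -ln(0.759) / 0.02297472
t = 12.002 yr

12.002


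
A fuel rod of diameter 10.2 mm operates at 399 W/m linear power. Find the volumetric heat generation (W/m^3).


r = D / 2 / 1000 = 10.2 / 2 / 1000 = 0.0051 m
q''' = q' / (pi * r^2)
q''' = 399 / (pi * 0.0051^2)
q''' = 4.8830e+06 W/m^3

4.8830e+06


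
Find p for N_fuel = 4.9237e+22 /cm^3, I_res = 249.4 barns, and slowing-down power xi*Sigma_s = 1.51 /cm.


p = exp(-N * I * 1e-24 / (xi*Sigma_s))
p = exp(-4.9237e+22 * 249.4 * 1e-24 / 1.51)
p = 2.9390e-04

2.9390e-04


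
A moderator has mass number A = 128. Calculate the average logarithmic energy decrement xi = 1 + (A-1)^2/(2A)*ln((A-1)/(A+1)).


xi = 1 + (A-1)^2/(2A) * ln((A-1)/(A+1))
xi = 1 + (128-1)^2/(2*128) * ln((128-1)/(128 +1))
xi = 0.015544

0.015544


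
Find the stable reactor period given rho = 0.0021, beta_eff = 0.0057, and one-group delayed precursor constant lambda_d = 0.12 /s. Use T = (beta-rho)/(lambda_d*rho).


T = (beta - rho) / (lambda_d * rho)
T = (0.0057 - 0.0021) / (0.12 * 0.0021)
T = 14.286 s

14.286


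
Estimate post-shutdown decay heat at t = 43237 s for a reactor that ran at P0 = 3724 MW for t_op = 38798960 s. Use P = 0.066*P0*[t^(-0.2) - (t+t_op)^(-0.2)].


P/P0 = 0.066 * [t^(-0.2) - (t + t_op)^(-0.2)]
P/P0 = 0.066 * [43237^(-0.2) - (43237 + 38798960)^(-0.2)]
P/P0 = 0.066 * [0.1182576 - 0.03034864] = 0.005801991
P = 3724 * 0.005801991 = 21.607 MW

21.607


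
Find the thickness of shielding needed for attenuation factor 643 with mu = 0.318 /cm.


x = ln(factor) / mu
x = ln(643) / 0.318
x = 20.334 cm

20.334


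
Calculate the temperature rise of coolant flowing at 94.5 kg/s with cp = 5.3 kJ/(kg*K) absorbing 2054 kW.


dT = Q / (m_dot * cp)
dT = 2054 / (94.5 * 5.3)
dT = 4.1010 C

4.1010


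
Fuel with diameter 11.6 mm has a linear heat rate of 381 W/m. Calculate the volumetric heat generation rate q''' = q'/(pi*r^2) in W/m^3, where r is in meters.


r = D / 2 / 1000 = 11.6 / 2 / 1000 = 0.0058 m
q''' = q' / (pi * r^2)
q''' = 381 / (pi * 0.0058^2)
q''' = 3.6051e+06 W/m^3

3.6051e+06


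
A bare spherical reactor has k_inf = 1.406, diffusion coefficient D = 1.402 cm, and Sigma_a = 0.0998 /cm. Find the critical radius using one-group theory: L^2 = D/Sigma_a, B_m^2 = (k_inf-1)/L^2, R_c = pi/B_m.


L^2 = D / Sigma_a = 1.402 / 0.0998 = 14.04810 cm^2
B_m^2 = (k_inf - 1) / L^2 = (1.406 - 1) / 14.04810 = 0.02890071 /cm^2
For a bare sphere: B_g = pi/R, so R_c = pi / sqrt(B_m^2)
R_c = pi / sqrt(0.02890071) = 18.480 cm

18.480


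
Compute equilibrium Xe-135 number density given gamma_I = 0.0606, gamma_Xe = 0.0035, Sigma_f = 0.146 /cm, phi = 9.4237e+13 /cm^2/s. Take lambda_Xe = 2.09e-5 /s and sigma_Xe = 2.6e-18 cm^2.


Xe_eq = (gamma_I + gamma_Xe) * Sigma_f * phi / (lambda_Xe + sigma_Xe * phi)
Numerator = (0.0606 + 0.0035) * 0.146 * 9.4237e+13 = 8.819264e+11
Denominator = 2.09e-5 + 2.6e-18 * 9.4237e+13 = 2.659162e-04
Xe_eq = 8.819264e+11 / 2.659162e-04 = 3.3166e+15 /cm^3

3.3166e+15


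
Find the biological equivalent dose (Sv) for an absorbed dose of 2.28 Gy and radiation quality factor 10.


H = D * Q
H = 2.28 * 10
H = 22.800 Sv

22.800


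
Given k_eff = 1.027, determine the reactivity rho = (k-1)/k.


rho = (k_eff - 1) / k_eff
rho = (1.027 - 1) / 1.027
rho = 0.026290

0.026290


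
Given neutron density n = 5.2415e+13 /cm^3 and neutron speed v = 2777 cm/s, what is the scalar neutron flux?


phi = n * v
phi = 5.2415e+13 * 2777
phi = 1.4556e+17 /cm^2/s

1.4556e+17


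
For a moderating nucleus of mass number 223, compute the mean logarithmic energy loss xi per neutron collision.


xi = 1 + (A-1)^2/(2A) * ln((A-1)/(A+1))
xi = 1 + (223-1)^2/(2*223) * ln((223-1)/(223 +1))
xi = 0.0089419

0.0089419


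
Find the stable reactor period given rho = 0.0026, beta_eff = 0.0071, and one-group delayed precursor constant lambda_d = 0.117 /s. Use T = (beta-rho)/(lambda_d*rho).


T = (beta - rho) / (lambda_d * rho)
T = (0.0071 - 0.0026) / (0.117 * 0.0026)
T = 14.793 s

14.793


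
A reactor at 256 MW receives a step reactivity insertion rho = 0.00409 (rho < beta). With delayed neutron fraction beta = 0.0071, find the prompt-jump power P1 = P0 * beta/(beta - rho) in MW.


P1/P0 = beta / (beta - rho)
P1/P0 = 0.0071 / (0.0071 - 0.00409) = 2.358804
P1 = 256 * 2.358804 = 603.85 MW

603.85


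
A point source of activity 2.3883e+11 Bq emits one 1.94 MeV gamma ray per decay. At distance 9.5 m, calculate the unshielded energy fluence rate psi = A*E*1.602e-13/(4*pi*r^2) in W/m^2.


psi = A * E * 1.602e-13 / (4*pi*r^2)
psi = 2.3883e+11 * 1.94 * 1.602e-13 / (4*pi*9.5^2)
psi = 6.5448e-05 W/m^2

6.5448e-05


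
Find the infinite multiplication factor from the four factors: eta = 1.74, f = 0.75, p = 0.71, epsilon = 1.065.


k_inf = eta * f * p * epsilon
k_inf = 1.74 * 0.75 * 0.71 * 1.065
k_inf = 0.98678

0.98678


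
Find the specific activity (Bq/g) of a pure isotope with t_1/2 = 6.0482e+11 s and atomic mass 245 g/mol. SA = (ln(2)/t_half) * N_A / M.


lambda = ln(2) / t_half = ln(2) / 6.0482e+11 = 1.146039e-12 /s
SA = lambda * N_A / M
SA = 1.146039e-12 * 6.022e23 / 245
SA = 2.8169e+09 Bq/g

2.8169e+09


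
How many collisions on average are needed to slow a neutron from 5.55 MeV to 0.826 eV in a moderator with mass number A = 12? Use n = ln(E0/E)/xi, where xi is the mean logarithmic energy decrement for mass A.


xi = 1 + (A-1)^2/(2A)*ln((A-1)/(A+1)) = 0.1577690 (for A = 12)
n = ln(E0/E) / xi
n = ln(5.55e6 / 0.826) / 0.1577690
n = ln(6.719128e+06) / 0.1577690 = 99.642

99.642


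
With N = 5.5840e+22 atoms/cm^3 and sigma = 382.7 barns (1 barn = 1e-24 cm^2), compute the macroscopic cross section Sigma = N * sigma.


Sigma = N * sigma_barns * 1e-24
Sigma = 5.5840e+22 * 382.7 * 1e-24
Sigma = 21.370 /cm

21.370


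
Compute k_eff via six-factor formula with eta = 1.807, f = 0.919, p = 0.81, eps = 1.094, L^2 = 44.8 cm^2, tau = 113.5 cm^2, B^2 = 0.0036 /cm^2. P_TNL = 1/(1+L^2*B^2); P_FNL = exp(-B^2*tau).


k_inf = eta*f*p*eps = 1.807*0.919*0.81*1.094 = 1.471553
P_TNL = 1/(1 + L^2*B^2) = 1/(1 + 44.8*0.0036) = 0.8611188
P_FNL = exp(-B^2*tau) = exp(-0.0036*113.5) = 0.6645800
k_eff = k_inf * P_TNL * P_FNL = 1.471553 * 0.8611188 * 0.6645800
k_eff = 0.84214

0.84214


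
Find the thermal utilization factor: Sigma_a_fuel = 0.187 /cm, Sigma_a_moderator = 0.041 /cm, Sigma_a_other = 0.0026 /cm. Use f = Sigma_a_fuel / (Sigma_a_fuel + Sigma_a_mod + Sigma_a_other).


f = Sigma_a_fuel / (Sigma_a_fuel + Sigma_a_mod + Sigma_a_other)
f = 0.187 / (0.187 + 0.041 + 0.0026)
f = 0.81093

0.81093


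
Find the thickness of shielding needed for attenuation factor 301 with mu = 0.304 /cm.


x = ln(factor) / mu
x = ln(301) / 0.304
x = 18.773 cm

18.773


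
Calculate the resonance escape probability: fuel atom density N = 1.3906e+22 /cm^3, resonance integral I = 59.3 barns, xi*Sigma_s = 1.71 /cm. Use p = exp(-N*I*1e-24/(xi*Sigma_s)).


p = exp(-N * I * 1e-24 / (xi*Sigma_s))
p = exp(-1.3906e+22 * 59.3 * 1e-24 / 1.71)
p = 0.61740

0.61740


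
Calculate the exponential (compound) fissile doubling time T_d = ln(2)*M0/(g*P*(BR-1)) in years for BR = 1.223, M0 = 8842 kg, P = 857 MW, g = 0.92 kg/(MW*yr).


Breeding gain G = BR - 1 = 1.223 - 1 = 0.223
Fissile production rate = g * P * G = 0.92 * 857 * 0.223 = 175.82212 kg/yr
T_d = ln(2) * M0 / (g * P * G)
T_d = ln(2) * 8842 / 175.82212 = 34.858 yr

34.858


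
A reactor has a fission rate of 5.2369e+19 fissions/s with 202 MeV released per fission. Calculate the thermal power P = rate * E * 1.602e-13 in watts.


P = fission_rate * E_MeV * 1.602e-13
P = 5.2369e+19 * 202 * 1.602e-13
P = 1.6947e+09 W

1.6947e+09


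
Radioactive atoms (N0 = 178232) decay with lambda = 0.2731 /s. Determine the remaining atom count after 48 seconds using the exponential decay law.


N = N0 * exp(-lambda * t)
N = 178232 * exp(-0.2731 * 48)
N = 0.36133

0.36133


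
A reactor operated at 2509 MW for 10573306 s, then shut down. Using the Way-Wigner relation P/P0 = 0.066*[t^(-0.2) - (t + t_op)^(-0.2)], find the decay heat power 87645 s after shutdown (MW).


P/P0 = 0.066 * [t^(-0.2) - (t + t_op)^(-0.2)]
P/P0 = 0.066 * [87645^(-0.2) - (87645 + 10573306)^(-0.2)]
P/P0 = 0.066 * [0.1026726 - 0.03930437] = 0.004182303
P = 2509 * 0.004182303 = 10.493 MW

10.493


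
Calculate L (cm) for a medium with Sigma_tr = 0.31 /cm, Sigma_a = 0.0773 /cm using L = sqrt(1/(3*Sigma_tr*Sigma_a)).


D = 1 / (3 * Sigma_tr) = 1 / (3 * 0.31) = 1.075269 cm
L = sqrt(D / Sigma_a)
L = sqrt(1.075269 / 0.0773)
L = 3.7297 cm

3.7297


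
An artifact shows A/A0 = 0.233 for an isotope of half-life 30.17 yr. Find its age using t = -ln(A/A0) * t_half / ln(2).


lambda = ln(2) / t_half = ln(2) / 30.17 = 0.02297472 /yr
t = -ln(A/A0) / lambda
t = -ln(0.233) / 0.02297472
t = 63.405 yr

63.405


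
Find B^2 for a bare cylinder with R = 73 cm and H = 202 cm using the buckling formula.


B^2 = (2.405/R)^2 + (pi/H)^2
B^2 = (2.405/73)^2 + (pi/202)^2
B^2 = 0.0013273 /cm^2

0.0013273


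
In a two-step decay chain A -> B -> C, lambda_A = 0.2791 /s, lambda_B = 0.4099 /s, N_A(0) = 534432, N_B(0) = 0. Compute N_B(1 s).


N_B(t) = lambda_A * N_A0 / (lambda_B - lambda_A) * [exp(-lambda_A*t) - exp(-lambda_B*t)]
exp(-0.2791*1) = 0.7564643; exp(-0.4099*1) = 0.6637166
N_B = 0.2791 * 534432 / (0.4099 - 0.2791) * (0.7564643 - 0.6637166)
N_B = 105766

105766


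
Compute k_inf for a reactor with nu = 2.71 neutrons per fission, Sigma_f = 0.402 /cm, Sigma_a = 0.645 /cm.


k_inf = nu * Sigma_f / Sigma_a
k_inf = 2.71 * 0.402 / 0.645
k_inf = 1.6890

1.6890


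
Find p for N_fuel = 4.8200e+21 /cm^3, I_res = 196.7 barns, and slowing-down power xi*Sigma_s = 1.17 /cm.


p = exp(-N * I * 1e-24 / (xi*Sigma_s))
p = exp(-4.8200e+21 * 196.7 * 1e-24 / 1.17)
p = 0.44471

0.44471


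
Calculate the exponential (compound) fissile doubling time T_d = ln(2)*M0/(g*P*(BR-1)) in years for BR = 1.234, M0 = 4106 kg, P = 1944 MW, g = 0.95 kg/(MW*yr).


Breeding gain G = BR - 1 = 1.234 - 1 = 0.234
Fissile production rate = g * P * G = 0.95 * 1944 * 0.234 = 432.1512 kg/yr
T_d = ln(2) * M0 / (g * P * G)
T_d = ln(2) * 4106 / 432.1512 = 6.5858 yr

6.5858


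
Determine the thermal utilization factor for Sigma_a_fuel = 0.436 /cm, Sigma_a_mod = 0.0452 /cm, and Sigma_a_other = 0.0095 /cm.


f = Sigma_a_fuel / (Sigma_a_fuel + Sigma_a_mod + Sigma_a_other)
f = 0.436 / (0.436 + 0.0452 + 0.0095)
f = 0.88853

0.88853


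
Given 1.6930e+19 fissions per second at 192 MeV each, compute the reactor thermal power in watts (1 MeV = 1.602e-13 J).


P = fission_rate * E_MeV * 1.602e-13
P = 1.6930e+19 * 192 * 1.602e-13
P = 5.2074e+08 W

5.2074e+08
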